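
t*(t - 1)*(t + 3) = t^3 + 2*t^2 - 3*t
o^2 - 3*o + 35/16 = (o - 7/4)*(o - 5/4)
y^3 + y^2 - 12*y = y*(y - 3)*(y + 4)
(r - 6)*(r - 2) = r^2 - 8*r + 12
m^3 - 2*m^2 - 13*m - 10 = (m - 5)*(m + 1)*(m + 2)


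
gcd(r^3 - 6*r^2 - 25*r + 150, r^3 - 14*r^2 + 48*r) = r - 6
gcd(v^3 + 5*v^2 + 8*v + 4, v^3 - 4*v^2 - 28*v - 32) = v^2 + 4*v + 4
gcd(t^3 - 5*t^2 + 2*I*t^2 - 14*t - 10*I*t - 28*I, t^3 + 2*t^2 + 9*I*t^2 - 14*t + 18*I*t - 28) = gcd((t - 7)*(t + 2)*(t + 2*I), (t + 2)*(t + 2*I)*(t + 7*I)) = t^2 + t*(2 + 2*I) + 4*I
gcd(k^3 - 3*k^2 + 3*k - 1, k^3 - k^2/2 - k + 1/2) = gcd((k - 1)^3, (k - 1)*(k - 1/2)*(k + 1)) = k - 1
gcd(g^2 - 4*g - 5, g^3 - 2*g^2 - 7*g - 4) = g + 1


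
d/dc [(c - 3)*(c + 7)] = 2*c + 4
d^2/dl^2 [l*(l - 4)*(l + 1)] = 6*l - 6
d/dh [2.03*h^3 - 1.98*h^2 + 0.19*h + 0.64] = 6.09*h^2 - 3.96*h + 0.19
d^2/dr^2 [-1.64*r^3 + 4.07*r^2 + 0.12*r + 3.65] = 8.14 - 9.84*r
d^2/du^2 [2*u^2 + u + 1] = 4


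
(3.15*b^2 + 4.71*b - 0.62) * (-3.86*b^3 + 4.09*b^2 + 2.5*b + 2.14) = -12.159*b^5 - 5.2971*b^4 + 29.5321*b^3 + 15.9802*b^2 + 8.5294*b - 1.3268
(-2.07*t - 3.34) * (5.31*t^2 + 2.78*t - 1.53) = -10.9917*t^3 - 23.49*t^2 - 6.1181*t + 5.1102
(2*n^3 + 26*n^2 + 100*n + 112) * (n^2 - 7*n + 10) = 2*n^5 + 12*n^4 - 62*n^3 - 328*n^2 + 216*n + 1120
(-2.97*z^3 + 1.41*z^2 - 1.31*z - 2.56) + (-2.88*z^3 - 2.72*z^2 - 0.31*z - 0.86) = -5.85*z^3 - 1.31*z^2 - 1.62*z - 3.42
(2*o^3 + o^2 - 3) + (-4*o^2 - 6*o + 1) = 2*o^3 - 3*o^2 - 6*o - 2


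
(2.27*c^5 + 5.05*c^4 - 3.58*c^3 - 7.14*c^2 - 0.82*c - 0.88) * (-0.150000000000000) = -0.3405*c^5 - 0.7575*c^4 + 0.537*c^3 + 1.071*c^2 + 0.123*c + 0.132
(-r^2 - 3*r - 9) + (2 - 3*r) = -r^2 - 6*r - 7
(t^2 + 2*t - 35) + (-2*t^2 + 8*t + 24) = -t^2 + 10*t - 11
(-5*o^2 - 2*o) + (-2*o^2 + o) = -7*o^2 - o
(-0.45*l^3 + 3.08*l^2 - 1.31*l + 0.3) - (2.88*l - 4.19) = -0.45*l^3 + 3.08*l^2 - 4.19*l + 4.49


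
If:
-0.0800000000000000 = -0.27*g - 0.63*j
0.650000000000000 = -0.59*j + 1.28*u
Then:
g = 2.86691776522285 - 5.06214689265537*u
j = 2.16949152542373*u - 1.10169491525424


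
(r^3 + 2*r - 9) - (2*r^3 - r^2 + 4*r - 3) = -r^3 + r^2 - 2*r - 6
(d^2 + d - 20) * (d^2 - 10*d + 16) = d^4 - 9*d^3 - 14*d^2 + 216*d - 320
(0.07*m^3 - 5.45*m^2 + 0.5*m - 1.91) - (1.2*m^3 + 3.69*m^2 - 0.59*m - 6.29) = -1.13*m^3 - 9.14*m^2 + 1.09*m + 4.38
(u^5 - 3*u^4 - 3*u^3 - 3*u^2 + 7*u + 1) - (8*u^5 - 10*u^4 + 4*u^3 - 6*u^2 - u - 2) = -7*u^5 + 7*u^4 - 7*u^3 + 3*u^2 + 8*u + 3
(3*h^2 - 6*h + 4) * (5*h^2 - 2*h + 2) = 15*h^4 - 36*h^3 + 38*h^2 - 20*h + 8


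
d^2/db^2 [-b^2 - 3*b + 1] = -2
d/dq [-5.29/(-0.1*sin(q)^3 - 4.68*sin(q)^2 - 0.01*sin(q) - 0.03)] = (-49.5144*sin(q) + 0.7935*cos(2*q) - 0.8464)*cos(q)/(0.1*sin(q)^3 + 4.68*sin(q)^2 + 0.01*sin(q) + 0.03)^2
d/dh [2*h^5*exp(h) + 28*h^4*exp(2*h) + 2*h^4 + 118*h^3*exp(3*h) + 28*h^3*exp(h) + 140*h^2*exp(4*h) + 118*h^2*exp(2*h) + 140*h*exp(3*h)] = 2*h^5*exp(h) + 56*h^4*exp(2*h) + 10*h^4*exp(h) + 354*h^3*exp(3*h) + 112*h^3*exp(2*h) + 28*h^3*exp(h) + 8*h^3 + 560*h^2*exp(4*h) + 354*h^2*exp(3*h) + 236*h^2*exp(2*h) + 84*h^2*exp(h) + 280*h*exp(4*h) + 420*h*exp(3*h) + 236*h*exp(2*h) + 140*exp(3*h)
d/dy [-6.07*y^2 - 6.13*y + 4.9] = -12.14*y - 6.13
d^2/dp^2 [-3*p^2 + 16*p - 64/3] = -6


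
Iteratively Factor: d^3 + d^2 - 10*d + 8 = (d - 2)*(d^2 + 3*d - 4) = (d - 2)*(d + 4)*(d - 1)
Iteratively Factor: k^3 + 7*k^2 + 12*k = (k)*(k^2 + 7*k + 12) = k*(k + 3)*(k + 4)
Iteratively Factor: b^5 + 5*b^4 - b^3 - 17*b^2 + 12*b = (b + 4)*(b^4 + b^3 - 5*b^2 + 3*b) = (b + 3)*(b + 4)*(b^3 - 2*b^2 + b) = b*(b + 3)*(b + 4)*(b^2 - 2*b + 1) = b*(b - 1)*(b + 3)*(b + 4)*(b - 1)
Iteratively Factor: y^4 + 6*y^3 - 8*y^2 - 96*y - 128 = (y - 4)*(y^3 + 10*y^2 + 32*y + 32) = (y - 4)*(y + 4)*(y^2 + 6*y + 8) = (y - 4)*(y + 4)^2*(y + 2)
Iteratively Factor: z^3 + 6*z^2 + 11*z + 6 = (z + 2)*(z^2 + 4*z + 3) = (z + 2)*(z + 3)*(z + 1)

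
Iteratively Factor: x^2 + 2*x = (x)*(x + 2)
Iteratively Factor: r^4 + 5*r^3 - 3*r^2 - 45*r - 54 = (r + 3)*(r^3 + 2*r^2 - 9*r - 18) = (r + 3)^2*(r^2 - r - 6) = (r - 3)*(r + 3)^2*(r + 2)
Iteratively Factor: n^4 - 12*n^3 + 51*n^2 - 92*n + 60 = (n - 2)*(n^3 - 10*n^2 + 31*n - 30) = (n - 2)^2*(n^2 - 8*n + 15) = (n - 3)*(n - 2)^2*(n - 5)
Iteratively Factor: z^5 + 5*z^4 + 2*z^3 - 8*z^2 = (z)*(z^4 + 5*z^3 + 2*z^2 - 8*z) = z*(z + 4)*(z^3 + z^2 - 2*z) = z*(z - 1)*(z + 4)*(z^2 + 2*z) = z*(z - 1)*(z + 2)*(z + 4)*(z)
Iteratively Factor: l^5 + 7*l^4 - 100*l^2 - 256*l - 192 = (l + 4)*(l^4 + 3*l^3 - 12*l^2 - 52*l - 48) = (l + 2)*(l + 4)*(l^3 + l^2 - 14*l - 24) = (l + 2)^2*(l + 4)*(l^2 - l - 12) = (l + 2)^2*(l + 3)*(l + 4)*(l - 4)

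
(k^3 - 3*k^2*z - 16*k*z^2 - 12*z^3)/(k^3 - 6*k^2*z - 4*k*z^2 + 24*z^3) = (-k - z)/(-k + 2*z)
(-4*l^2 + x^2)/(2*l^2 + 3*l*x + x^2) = (-2*l + x)/(l + x)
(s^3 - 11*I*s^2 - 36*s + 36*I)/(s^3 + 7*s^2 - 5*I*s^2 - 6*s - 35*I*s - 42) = (s - 6*I)/(s + 7)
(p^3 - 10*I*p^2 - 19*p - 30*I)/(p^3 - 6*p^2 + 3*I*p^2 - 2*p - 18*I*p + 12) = (p^2 - 11*I*p - 30)/(p^2 + 2*p*(-3 + I) - 12*I)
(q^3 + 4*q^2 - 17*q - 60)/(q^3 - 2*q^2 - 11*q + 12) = (q + 5)/(q - 1)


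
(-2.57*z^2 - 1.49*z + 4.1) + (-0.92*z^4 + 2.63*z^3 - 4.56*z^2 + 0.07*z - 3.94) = -0.92*z^4 + 2.63*z^3 - 7.13*z^2 - 1.42*z + 0.16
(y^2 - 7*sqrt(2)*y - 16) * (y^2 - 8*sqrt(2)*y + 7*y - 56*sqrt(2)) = y^4 - 15*sqrt(2)*y^3 + 7*y^3 - 105*sqrt(2)*y^2 + 96*y^2 + 128*sqrt(2)*y + 672*y + 896*sqrt(2)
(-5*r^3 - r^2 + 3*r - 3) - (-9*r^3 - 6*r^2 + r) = 4*r^3 + 5*r^2 + 2*r - 3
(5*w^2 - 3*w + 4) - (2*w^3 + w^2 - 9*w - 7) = -2*w^3 + 4*w^2 + 6*w + 11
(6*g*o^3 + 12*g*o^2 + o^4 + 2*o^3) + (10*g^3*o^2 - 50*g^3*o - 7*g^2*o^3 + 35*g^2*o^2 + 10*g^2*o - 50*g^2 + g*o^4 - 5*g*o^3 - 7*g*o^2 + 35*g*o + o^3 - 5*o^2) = 10*g^3*o^2 - 50*g^3*o - 7*g^2*o^3 + 35*g^2*o^2 + 10*g^2*o - 50*g^2 + g*o^4 + g*o^3 + 5*g*o^2 + 35*g*o + o^4 + 3*o^3 - 5*o^2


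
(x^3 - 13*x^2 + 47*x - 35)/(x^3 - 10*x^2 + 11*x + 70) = (x - 1)/(x + 2)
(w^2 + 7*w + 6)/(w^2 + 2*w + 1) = (w + 6)/(w + 1)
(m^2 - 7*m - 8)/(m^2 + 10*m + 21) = (m^2 - 7*m - 8)/(m^2 + 10*m + 21)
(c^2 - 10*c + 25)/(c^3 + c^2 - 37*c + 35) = (c - 5)/(c^2 + 6*c - 7)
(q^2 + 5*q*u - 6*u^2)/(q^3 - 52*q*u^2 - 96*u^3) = (q - u)/(q^2 - 6*q*u - 16*u^2)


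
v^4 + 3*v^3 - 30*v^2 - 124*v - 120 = (v - 6)*(v + 2)^2*(v + 5)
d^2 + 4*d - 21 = (d - 3)*(d + 7)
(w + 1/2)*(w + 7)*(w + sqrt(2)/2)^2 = w^4 + sqrt(2)*w^3 + 15*w^3/2 + 4*w^2 + 15*sqrt(2)*w^2/2 + 15*w/4 + 7*sqrt(2)*w/2 + 7/4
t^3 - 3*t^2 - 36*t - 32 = (t - 8)*(t + 1)*(t + 4)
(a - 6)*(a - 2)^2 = a^3 - 10*a^2 + 28*a - 24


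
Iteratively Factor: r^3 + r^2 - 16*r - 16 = (r + 4)*(r^2 - 3*r - 4) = (r + 1)*(r + 4)*(r - 4)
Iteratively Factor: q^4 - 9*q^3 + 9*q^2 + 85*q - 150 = (q - 5)*(q^3 - 4*q^2 - 11*q + 30) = (q - 5)*(q - 2)*(q^2 - 2*q - 15) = (q - 5)*(q - 2)*(q + 3)*(q - 5)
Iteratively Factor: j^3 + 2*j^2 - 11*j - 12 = (j + 4)*(j^2 - 2*j - 3) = (j - 3)*(j + 4)*(j + 1)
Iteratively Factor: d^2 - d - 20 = (d + 4)*(d - 5)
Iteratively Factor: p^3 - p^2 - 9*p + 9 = (p - 3)*(p^2 + 2*p - 3) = (p - 3)*(p + 3)*(p - 1)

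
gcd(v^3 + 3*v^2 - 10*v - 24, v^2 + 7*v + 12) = v + 4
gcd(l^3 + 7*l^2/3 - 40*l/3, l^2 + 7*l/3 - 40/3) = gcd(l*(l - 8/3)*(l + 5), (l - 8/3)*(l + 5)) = l^2 + 7*l/3 - 40/3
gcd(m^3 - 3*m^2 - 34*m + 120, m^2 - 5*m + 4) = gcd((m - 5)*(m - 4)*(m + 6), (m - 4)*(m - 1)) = m - 4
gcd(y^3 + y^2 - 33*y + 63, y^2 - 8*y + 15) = y - 3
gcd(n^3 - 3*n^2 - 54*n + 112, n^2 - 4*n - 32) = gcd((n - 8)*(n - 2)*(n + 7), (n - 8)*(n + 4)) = n - 8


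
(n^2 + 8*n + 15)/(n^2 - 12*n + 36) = (n^2 + 8*n + 15)/(n^2 - 12*n + 36)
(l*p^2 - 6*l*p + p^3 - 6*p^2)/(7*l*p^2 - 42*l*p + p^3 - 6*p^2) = (l + p)/(7*l + p)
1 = 1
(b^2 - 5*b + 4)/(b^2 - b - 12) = (b - 1)/(b + 3)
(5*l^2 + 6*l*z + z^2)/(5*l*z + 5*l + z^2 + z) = (l + z)/(z + 1)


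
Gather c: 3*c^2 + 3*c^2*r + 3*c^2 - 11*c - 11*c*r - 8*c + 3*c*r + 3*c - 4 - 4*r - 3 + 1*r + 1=c^2*(3*r + 6) + c*(-8*r - 16) - 3*r - 6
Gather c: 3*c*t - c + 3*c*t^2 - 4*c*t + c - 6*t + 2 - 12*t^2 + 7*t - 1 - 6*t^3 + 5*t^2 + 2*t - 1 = c*(3*t^2 - t) - 6*t^3 - 7*t^2 + 3*t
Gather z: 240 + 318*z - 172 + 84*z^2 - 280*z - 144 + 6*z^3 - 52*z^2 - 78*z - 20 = 6*z^3 + 32*z^2 - 40*z - 96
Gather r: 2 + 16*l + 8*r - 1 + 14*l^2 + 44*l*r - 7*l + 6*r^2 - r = 14*l^2 + 9*l + 6*r^2 + r*(44*l + 7) + 1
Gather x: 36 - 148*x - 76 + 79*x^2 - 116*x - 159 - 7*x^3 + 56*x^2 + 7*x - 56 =-7*x^3 + 135*x^2 - 257*x - 255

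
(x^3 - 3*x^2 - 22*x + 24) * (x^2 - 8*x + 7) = x^5 - 11*x^4 + 9*x^3 + 179*x^2 - 346*x + 168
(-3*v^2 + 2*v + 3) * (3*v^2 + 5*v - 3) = -9*v^4 - 9*v^3 + 28*v^2 + 9*v - 9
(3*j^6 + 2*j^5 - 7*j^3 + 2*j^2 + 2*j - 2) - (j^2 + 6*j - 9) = 3*j^6 + 2*j^5 - 7*j^3 + j^2 - 4*j + 7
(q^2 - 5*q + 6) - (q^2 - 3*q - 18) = 24 - 2*q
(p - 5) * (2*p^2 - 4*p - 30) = 2*p^3 - 14*p^2 - 10*p + 150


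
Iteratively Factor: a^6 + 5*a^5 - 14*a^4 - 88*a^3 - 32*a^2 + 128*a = (a)*(a^5 + 5*a^4 - 14*a^3 - 88*a^2 - 32*a + 128) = a*(a - 1)*(a^4 + 6*a^3 - 8*a^2 - 96*a - 128) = a*(a - 1)*(a + 4)*(a^3 + 2*a^2 - 16*a - 32) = a*(a - 1)*(a + 2)*(a + 4)*(a^2 - 16) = a*(a - 1)*(a + 2)*(a + 4)^2*(a - 4)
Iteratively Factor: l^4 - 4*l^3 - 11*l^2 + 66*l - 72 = (l - 3)*(l^3 - l^2 - 14*l + 24) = (l - 3)*(l - 2)*(l^2 + l - 12) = (l - 3)^2*(l - 2)*(l + 4)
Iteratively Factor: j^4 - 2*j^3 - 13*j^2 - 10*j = (j + 2)*(j^3 - 4*j^2 - 5*j) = (j - 5)*(j + 2)*(j^2 + j) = j*(j - 5)*(j + 2)*(j + 1)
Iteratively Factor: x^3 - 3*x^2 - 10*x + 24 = (x - 2)*(x^2 - x - 12) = (x - 2)*(x + 3)*(x - 4)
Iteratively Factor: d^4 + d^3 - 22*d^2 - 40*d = (d - 5)*(d^3 + 6*d^2 + 8*d) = (d - 5)*(d + 4)*(d^2 + 2*d) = (d - 5)*(d + 2)*(d + 4)*(d)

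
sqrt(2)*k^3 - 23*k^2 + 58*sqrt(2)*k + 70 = (k - 7*sqrt(2))*(k - 5*sqrt(2))*(sqrt(2)*k + 1)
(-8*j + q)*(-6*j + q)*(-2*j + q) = -96*j^3 + 76*j^2*q - 16*j*q^2 + q^3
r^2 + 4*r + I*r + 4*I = (r + 4)*(r + I)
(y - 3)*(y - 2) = y^2 - 5*y + 6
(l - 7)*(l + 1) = l^2 - 6*l - 7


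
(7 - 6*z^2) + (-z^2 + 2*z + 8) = -7*z^2 + 2*z + 15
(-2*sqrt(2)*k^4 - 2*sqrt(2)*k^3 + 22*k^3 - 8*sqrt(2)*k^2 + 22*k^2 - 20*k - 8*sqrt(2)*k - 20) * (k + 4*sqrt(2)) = -2*sqrt(2)*k^5 - 2*sqrt(2)*k^4 + 6*k^4 + 6*k^3 + 80*sqrt(2)*k^3 - 84*k^2 + 80*sqrt(2)*k^2 - 80*sqrt(2)*k - 84*k - 80*sqrt(2)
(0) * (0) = 0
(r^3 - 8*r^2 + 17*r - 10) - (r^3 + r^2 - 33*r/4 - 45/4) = -9*r^2 + 101*r/4 + 5/4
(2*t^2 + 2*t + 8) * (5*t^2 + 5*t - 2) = 10*t^4 + 20*t^3 + 46*t^2 + 36*t - 16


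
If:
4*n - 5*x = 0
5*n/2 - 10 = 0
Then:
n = 4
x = 16/5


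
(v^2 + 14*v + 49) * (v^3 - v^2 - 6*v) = v^5 + 13*v^4 + 29*v^3 - 133*v^2 - 294*v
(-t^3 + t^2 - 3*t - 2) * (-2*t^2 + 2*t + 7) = 2*t^5 - 4*t^4 + t^3 + 5*t^2 - 25*t - 14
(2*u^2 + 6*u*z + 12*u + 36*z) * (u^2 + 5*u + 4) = 2*u^4 + 6*u^3*z + 22*u^3 + 66*u^2*z + 68*u^2 + 204*u*z + 48*u + 144*z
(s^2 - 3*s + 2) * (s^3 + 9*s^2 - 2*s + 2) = s^5 + 6*s^4 - 27*s^3 + 26*s^2 - 10*s + 4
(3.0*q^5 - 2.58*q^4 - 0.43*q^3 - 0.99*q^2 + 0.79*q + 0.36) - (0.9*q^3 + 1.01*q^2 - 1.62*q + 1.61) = 3.0*q^5 - 2.58*q^4 - 1.33*q^3 - 2.0*q^2 + 2.41*q - 1.25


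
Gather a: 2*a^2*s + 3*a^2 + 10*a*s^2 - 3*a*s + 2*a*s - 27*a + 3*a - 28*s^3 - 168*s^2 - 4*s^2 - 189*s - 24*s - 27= a^2*(2*s + 3) + a*(10*s^2 - s - 24) - 28*s^3 - 172*s^2 - 213*s - 27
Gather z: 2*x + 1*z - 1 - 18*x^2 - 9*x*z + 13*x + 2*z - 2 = -18*x^2 + 15*x + z*(3 - 9*x) - 3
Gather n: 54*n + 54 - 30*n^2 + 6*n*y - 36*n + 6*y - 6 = -30*n^2 + n*(6*y + 18) + 6*y + 48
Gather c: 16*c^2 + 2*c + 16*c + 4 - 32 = 16*c^2 + 18*c - 28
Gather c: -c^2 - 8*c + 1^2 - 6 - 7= -c^2 - 8*c - 12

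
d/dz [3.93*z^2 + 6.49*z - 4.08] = 7.86*z + 6.49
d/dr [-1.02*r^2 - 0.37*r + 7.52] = -2.04*r - 0.37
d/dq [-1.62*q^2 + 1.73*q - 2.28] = 1.73 - 3.24*q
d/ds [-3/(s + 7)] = 3/(s + 7)^2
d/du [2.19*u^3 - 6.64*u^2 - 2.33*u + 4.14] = 6.57*u^2 - 13.28*u - 2.33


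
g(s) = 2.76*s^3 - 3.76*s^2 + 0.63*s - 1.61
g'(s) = 8.28*s^2 - 7.52*s + 0.63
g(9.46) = 2004.45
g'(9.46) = 670.48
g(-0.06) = -1.66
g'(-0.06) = 1.11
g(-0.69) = -4.74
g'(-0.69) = 9.76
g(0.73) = -2.08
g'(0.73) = -0.45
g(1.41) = -0.46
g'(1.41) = 6.49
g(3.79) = 97.02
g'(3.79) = 91.06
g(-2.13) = -46.68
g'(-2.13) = 54.21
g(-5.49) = -575.09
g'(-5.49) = 291.47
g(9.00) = 1711.54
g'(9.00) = 603.63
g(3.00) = 40.96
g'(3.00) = 52.59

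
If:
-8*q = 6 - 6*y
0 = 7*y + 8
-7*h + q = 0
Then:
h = -45/196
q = -45/28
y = -8/7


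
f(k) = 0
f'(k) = 0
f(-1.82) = 0.00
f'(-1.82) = 0.00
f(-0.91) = 0.00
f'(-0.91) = 0.00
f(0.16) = 0.00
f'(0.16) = 0.00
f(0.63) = 0.00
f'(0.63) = 0.00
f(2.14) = 0.00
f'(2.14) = 0.00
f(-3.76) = 0.00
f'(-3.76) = 0.00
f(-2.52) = 0.00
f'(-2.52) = 0.00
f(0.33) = 0.00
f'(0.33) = 0.00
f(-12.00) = 0.00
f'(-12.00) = 0.00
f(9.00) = 0.00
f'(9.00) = 0.00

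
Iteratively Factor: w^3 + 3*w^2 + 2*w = (w)*(w^2 + 3*w + 2) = w*(w + 2)*(w + 1)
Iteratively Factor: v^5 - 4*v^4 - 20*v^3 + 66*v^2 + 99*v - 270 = (v + 3)*(v^4 - 7*v^3 + v^2 + 63*v - 90) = (v - 2)*(v + 3)*(v^3 - 5*v^2 - 9*v + 45) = (v - 3)*(v - 2)*(v + 3)*(v^2 - 2*v - 15) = (v - 5)*(v - 3)*(v - 2)*(v + 3)*(v + 3)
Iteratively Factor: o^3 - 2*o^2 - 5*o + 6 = (o - 3)*(o^2 + o - 2) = (o - 3)*(o - 1)*(o + 2)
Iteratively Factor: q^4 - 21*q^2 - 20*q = (q + 4)*(q^3 - 4*q^2 - 5*q) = (q + 1)*(q + 4)*(q^2 - 5*q) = (q - 5)*(q + 1)*(q + 4)*(q)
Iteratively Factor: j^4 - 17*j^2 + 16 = (j + 4)*(j^3 - 4*j^2 - j + 4) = (j - 1)*(j + 4)*(j^2 - 3*j - 4) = (j - 1)*(j + 1)*(j + 4)*(j - 4)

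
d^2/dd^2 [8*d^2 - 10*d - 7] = 16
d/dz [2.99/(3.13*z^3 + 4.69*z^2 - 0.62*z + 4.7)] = (-28.0761*z^2 - 28.0462*z + 1.8538)/(3.13*z^3 + 4.69*z^2 - 0.62*z + 4.7)^2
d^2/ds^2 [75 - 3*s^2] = -6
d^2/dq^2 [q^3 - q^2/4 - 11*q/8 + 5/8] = 6*q - 1/2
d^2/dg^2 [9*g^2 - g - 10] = 18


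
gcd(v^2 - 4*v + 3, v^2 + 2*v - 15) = v - 3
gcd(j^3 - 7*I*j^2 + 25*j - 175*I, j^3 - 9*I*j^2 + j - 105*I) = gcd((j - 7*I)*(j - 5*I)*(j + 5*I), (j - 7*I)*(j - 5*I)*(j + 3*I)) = j^2 - 12*I*j - 35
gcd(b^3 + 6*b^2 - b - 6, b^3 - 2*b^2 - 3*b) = b + 1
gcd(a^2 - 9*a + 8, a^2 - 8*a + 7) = a - 1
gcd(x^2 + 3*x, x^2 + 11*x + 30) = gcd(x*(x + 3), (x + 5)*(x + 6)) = 1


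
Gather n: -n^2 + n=-n^2 + n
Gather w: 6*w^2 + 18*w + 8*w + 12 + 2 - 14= 6*w^2 + 26*w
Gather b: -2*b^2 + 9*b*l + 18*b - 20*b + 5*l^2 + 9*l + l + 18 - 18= -2*b^2 + b*(9*l - 2) + 5*l^2 + 10*l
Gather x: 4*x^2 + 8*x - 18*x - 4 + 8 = 4*x^2 - 10*x + 4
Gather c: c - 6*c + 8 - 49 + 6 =-5*c - 35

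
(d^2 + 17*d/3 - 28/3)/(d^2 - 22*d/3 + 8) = (d + 7)/(d - 6)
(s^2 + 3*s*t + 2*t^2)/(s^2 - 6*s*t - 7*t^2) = (s + 2*t)/(s - 7*t)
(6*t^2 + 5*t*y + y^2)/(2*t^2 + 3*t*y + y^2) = (3*t + y)/(t + y)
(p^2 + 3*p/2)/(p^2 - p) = (p + 3/2)/(p - 1)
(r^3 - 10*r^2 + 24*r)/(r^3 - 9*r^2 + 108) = r*(r - 4)/(r^2 - 3*r - 18)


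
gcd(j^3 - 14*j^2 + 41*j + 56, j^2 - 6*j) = 1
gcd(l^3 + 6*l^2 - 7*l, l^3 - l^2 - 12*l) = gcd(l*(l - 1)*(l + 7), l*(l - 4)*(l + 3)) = l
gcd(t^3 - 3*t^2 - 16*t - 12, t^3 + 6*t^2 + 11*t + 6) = t^2 + 3*t + 2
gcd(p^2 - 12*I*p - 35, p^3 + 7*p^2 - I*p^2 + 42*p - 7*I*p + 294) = p - 7*I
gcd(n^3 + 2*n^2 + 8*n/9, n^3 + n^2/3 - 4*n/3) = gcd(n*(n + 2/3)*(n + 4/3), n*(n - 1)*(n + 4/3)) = n^2 + 4*n/3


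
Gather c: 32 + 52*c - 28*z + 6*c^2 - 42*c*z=6*c^2 + c*(52 - 42*z) - 28*z + 32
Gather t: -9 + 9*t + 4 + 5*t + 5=14*t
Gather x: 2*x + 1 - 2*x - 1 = 0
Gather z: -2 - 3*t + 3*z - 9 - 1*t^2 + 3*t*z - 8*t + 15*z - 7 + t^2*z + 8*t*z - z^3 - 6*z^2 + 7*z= -t^2 - 11*t - z^3 - 6*z^2 + z*(t^2 + 11*t + 25) - 18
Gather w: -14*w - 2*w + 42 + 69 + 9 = 120 - 16*w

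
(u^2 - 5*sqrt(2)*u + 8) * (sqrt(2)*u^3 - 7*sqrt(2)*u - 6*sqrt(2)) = sqrt(2)*u^5 - 10*u^4 + sqrt(2)*u^3 - 6*sqrt(2)*u^2 + 70*u^2 - 56*sqrt(2)*u + 60*u - 48*sqrt(2)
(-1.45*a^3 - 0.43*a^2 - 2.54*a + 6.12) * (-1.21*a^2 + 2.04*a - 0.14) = 1.7545*a^5 - 2.4377*a^4 + 2.3992*a^3 - 12.5266*a^2 + 12.8404*a - 0.8568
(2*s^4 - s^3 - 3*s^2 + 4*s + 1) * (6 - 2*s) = -4*s^5 + 14*s^4 - 26*s^2 + 22*s + 6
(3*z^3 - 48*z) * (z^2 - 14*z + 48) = 3*z^5 - 42*z^4 + 96*z^3 + 672*z^2 - 2304*z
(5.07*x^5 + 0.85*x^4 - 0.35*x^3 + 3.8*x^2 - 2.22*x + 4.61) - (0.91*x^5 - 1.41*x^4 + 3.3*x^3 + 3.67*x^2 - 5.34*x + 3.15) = 4.16*x^5 + 2.26*x^4 - 3.65*x^3 + 0.13*x^2 + 3.12*x + 1.46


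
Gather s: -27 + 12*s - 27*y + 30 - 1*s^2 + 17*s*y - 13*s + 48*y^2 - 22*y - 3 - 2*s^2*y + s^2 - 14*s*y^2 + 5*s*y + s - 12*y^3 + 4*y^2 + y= -2*s^2*y + s*(-14*y^2 + 22*y) - 12*y^3 + 52*y^2 - 48*y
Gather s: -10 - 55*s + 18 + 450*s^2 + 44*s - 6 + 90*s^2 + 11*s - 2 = 540*s^2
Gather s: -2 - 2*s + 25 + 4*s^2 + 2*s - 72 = 4*s^2 - 49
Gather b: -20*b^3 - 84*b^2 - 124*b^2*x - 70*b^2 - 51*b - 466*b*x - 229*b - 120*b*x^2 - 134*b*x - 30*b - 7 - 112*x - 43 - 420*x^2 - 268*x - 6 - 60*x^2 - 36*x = -20*b^3 + b^2*(-124*x - 154) + b*(-120*x^2 - 600*x - 310) - 480*x^2 - 416*x - 56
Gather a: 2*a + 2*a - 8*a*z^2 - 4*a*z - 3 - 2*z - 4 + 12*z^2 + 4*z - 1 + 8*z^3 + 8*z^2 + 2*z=a*(-8*z^2 - 4*z + 4) + 8*z^3 + 20*z^2 + 4*z - 8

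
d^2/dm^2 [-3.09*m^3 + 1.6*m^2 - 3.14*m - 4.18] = 3.2 - 18.54*m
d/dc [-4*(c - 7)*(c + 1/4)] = 27 - 8*c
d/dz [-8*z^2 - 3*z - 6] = -16*z - 3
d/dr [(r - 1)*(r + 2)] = 2*r + 1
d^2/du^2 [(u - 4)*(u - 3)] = 2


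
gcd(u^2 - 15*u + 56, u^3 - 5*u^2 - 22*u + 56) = u - 7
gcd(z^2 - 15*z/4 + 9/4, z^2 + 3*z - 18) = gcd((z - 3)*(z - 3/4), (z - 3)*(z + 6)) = z - 3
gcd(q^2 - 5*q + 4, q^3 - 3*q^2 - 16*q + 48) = q - 4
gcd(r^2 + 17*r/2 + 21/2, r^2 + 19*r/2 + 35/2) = r + 7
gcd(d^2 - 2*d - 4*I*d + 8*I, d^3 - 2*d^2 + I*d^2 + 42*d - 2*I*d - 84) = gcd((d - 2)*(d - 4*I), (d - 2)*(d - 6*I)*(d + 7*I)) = d - 2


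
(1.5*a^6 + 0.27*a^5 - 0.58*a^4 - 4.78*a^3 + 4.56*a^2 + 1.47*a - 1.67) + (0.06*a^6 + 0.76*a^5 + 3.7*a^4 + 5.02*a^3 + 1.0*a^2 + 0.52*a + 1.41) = 1.56*a^6 + 1.03*a^5 + 3.12*a^4 + 0.239999999999999*a^3 + 5.56*a^2 + 1.99*a - 0.26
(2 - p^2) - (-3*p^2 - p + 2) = 2*p^2 + p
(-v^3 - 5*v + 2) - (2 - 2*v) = -v^3 - 3*v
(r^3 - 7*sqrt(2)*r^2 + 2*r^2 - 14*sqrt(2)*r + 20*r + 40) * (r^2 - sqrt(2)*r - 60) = r^5 - 8*sqrt(2)*r^4 + 2*r^4 - 26*r^3 - 16*sqrt(2)*r^3 - 52*r^2 + 400*sqrt(2)*r^2 - 1200*r + 800*sqrt(2)*r - 2400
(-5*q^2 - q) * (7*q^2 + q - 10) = -35*q^4 - 12*q^3 + 49*q^2 + 10*q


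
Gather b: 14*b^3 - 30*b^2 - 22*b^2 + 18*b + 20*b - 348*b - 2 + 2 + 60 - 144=14*b^3 - 52*b^2 - 310*b - 84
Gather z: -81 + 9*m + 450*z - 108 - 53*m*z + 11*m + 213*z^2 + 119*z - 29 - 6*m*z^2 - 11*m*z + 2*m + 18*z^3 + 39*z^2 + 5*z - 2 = 22*m + 18*z^3 + z^2*(252 - 6*m) + z*(574 - 64*m) - 220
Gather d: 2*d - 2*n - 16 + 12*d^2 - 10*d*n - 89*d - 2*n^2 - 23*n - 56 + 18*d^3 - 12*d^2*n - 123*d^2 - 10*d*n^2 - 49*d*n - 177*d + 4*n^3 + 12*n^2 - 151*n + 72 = 18*d^3 + d^2*(-12*n - 111) + d*(-10*n^2 - 59*n - 264) + 4*n^3 + 10*n^2 - 176*n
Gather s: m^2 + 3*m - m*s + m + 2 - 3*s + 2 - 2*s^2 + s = m^2 + 4*m - 2*s^2 + s*(-m - 2) + 4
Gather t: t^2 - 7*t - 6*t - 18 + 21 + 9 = t^2 - 13*t + 12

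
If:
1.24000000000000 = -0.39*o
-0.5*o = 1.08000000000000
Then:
No Solution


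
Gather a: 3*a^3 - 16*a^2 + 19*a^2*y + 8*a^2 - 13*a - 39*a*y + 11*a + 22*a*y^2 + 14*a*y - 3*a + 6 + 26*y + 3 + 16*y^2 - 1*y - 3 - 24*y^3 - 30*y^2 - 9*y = 3*a^3 + a^2*(19*y - 8) + a*(22*y^2 - 25*y - 5) - 24*y^3 - 14*y^2 + 16*y + 6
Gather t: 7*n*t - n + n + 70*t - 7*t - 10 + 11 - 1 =t*(7*n + 63)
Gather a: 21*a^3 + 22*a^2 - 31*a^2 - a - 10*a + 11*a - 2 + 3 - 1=21*a^3 - 9*a^2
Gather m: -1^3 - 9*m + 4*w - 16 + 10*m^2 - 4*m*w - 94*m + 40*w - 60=10*m^2 + m*(-4*w - 103) + 44*w - 77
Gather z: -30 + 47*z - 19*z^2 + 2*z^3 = 2*z^3 - 19*z^2 + 47*z - 30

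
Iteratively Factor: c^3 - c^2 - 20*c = (c)*(c^2 - c - 20) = c*(c - 5)*(c + 4)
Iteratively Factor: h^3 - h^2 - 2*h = (h - 2)*(h^2 + h) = h*(h - 2)*(h + 1)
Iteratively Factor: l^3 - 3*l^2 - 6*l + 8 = (l - 4)*(l^2 + l - 2) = (l - 4)*(l + 2)*(l - 1)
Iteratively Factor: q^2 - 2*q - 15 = (q + 3)*(q - 5)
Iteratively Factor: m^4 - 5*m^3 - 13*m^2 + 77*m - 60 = (m - 3)*(m^3 - 2*m^2 - 19*m + 20) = (m - 5)*(m - 3)*(m^2 + 3*m - 4) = (m - 5)*(m - 3)*(m + 4)*(m - 1)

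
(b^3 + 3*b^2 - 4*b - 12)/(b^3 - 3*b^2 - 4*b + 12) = (b + 3)/(b - 3)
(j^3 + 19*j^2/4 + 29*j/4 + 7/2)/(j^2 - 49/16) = 4*(j^2 + 3*j + 2)/(4*j - 7)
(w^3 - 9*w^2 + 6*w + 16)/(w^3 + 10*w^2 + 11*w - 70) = (w^2 - 7*w - 8)/(w^2 + 12*w + 35)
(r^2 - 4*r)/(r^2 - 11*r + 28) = r/(r - 7)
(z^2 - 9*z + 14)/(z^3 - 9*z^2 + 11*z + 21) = (z - 2)/(z^2 - 2*z - 3)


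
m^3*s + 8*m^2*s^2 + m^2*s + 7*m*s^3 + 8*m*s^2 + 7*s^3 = (m + s)*(m + 7*s)*(m*s + s)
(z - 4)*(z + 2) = z^2 - 2*z - 8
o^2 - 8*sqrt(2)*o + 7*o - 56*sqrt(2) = (o + 7)*(o - 8*sqrt(2))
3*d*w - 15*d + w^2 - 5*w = (3*d + w)*(w - 5)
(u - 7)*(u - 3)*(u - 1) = u^3 - 11*u^2 + 31*u - 21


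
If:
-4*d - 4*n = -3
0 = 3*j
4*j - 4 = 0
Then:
No Solution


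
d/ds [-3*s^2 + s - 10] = 1 - 6*s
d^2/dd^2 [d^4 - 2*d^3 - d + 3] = 12*d*(d - 1)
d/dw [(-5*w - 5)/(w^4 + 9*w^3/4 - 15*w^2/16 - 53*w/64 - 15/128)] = 640*(96*w^3 + 248*w^2 + 124*w - 91)/(4096*w^7 + 17408*w^6 + 8704*w^5 - 26240*w^4 - 6064*w^3 + 5716*w^2 + 2280*w + 225)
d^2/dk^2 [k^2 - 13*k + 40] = 2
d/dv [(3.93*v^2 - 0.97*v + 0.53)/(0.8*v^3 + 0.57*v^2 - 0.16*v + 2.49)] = (-3.144*v^4 + 1.552*v^3 - 1.3479*v^2 + 18.9672*v - 2.3305)/(0.64*v^6 + 0.912*v^5 + 0.0689*v^4 + 3.8016*v^3 + 2.8642*v^2 - 0.7968*v + 6.2001)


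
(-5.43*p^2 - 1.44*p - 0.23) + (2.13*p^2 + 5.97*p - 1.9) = -3.3*p^2 + 4.53*p - 2.13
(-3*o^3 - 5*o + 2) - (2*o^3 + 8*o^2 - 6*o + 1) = -5*o^3 - 8*o^2 + o + 1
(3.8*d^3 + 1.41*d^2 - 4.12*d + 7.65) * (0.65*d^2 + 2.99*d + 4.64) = 2.47*d^5 + 12.2785*d^4 + 19.1699*d^3 - 0.803900000000002*d^2 + 3.75670000000001*d + 35.496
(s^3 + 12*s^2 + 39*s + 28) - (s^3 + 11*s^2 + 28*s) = s^2 + 11*s + 28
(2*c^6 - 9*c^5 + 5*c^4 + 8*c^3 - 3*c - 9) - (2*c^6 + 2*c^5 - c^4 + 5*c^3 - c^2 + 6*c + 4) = -11*c^5 + 6*c^4 + 3*c^3 + c^2 - 9*c - 13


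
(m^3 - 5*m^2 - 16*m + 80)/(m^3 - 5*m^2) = 1 - 16/m^2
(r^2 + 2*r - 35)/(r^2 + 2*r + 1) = (r^2 + 2*r - 35)/(r^2 + 2*r + 1)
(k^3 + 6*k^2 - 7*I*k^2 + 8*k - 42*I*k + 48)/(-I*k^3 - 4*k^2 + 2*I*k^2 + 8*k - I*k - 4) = (I*k^3 + k^2*(7 + 6*I) + k*(42 + 8*I) + 48*I)/(k^3 + k^2*(-2 - 4*I) + k*(1 + 8*I) - 4*I)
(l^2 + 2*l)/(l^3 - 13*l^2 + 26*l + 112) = l/(l^2 - 15*l + 56)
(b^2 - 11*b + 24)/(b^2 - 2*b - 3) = (b - 8)/(b + 1)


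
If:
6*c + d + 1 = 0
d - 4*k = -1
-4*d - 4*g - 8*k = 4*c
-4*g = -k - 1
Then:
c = -6/67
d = -31/67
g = 19/67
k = 9/67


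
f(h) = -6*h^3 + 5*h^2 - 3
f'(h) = -18*h^2 + 10*h = 2*h*(5 - 9*h)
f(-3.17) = 238.37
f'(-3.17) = -212.58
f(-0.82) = 3.67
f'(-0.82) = -20.30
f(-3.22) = 249.16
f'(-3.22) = -218.83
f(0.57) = -2.49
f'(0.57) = -0.15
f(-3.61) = 344.44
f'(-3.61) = -270.68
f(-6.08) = 1530.37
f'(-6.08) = -726.20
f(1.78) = -21.00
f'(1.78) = -39.23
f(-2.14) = 78.70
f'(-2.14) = -103.83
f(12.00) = -9651.00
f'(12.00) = -2472.00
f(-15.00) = 21372.00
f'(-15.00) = -4200.00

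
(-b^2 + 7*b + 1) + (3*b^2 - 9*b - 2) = 2*b^2 - 2*b - 1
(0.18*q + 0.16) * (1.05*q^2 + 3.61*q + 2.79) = 0.189*q^3 + 0.8178*q^2 + 1.0798*q + 0.4464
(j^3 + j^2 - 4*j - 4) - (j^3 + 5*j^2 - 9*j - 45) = -4*j^2 + 5*j + 41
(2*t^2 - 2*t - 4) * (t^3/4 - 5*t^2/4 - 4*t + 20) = t^5/2 - 3*t^4 - 13*t^3/2 + 53*t^2 - 24*t - 80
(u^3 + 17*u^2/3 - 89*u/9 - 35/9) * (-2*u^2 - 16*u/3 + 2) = -2*u^5 - 50*u^4/3 - 76*u^3/9 + 1940*u^2/27 + 26*u/27 - 70/9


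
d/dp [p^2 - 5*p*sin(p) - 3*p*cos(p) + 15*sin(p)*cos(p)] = 3*p*sin(p) - 5*p*cos(p) + 2*p - 5*sin(p) - 3*cos(p) + 15*cos(2*p)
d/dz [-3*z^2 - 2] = -6*z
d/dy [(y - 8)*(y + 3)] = 2*y - 5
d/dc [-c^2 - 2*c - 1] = -2*c - 2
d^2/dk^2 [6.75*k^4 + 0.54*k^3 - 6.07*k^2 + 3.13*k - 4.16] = 81.0*k^2 + 3.24*k - 12.14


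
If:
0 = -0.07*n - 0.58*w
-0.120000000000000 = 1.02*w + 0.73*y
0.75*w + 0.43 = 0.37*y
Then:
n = 3.21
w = -0.39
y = 0.38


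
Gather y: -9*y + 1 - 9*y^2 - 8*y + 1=-9*y^2 - 17*y + 2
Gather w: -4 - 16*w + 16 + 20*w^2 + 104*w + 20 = 20*w^2 + 88*w + 32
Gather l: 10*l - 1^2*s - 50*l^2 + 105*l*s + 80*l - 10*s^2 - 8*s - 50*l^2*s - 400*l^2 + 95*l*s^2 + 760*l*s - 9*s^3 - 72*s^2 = l^2*(-50*s - 450) + l*(95*s^2 + 865*s + 90) - 9*s^3 - 82*s^2 - 9*s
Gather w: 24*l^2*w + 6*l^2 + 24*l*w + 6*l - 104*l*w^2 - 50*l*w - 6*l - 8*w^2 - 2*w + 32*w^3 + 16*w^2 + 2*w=6*l^2 + 32*w^3 + w^2*(8 - 104*l) + w*(24*l^2 - 26*l)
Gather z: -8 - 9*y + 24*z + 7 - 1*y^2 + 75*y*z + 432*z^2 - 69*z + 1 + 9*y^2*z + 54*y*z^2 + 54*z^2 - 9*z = -y^2 - 9*y + z^2*(54*y + 486) + z*(9*y^2 + 75*y - 54)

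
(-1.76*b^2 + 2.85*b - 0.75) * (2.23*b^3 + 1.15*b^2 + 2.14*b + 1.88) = -3.9248*b^5 + 4.3315*b^4 - 2.1614*b^3 + 1.9277*b^2 + 3.753*b - 1.41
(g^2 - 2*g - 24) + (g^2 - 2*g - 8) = 2*g^2 - 4*g - 32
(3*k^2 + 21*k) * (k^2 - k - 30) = 3*k^4 + 18*k^3 - 111*k^2 - 630*k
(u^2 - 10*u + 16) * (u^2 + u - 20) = u^4 - 9*u^3 - 14*u^2 + 216*u - 320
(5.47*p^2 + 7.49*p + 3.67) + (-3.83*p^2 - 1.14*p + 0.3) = 1.64*p^2 + 6.35*p + 3.97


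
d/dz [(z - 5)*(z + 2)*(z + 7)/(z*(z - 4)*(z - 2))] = 2*(-5*z^4 + 39*z^3 + 28*z^2 - 420*z + 280)/(z^2*(z^4 - 12*z^3 + 52*z^2 - 96*z + 64))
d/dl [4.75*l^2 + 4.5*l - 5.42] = 9.5*l + 4.5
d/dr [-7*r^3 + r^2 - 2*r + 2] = -21*r^2 + 2*r - 2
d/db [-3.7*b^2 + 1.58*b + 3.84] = 1.58 - 7.4*b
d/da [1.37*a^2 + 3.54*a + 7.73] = 2.74*a + 3.54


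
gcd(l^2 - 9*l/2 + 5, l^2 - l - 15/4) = l - 5/2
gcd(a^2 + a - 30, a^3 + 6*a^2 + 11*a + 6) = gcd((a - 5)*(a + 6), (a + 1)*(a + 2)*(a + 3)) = 1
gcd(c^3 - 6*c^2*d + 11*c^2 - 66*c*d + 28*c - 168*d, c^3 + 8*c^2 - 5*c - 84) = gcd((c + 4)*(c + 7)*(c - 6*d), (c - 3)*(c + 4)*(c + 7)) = c^2 + 11*c + 28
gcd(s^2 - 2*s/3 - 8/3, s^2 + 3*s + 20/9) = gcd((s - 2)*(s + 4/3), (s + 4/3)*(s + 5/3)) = s + 4/3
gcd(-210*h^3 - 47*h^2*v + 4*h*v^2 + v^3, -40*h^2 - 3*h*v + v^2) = 5*h + v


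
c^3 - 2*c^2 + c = c*(c - 1)^2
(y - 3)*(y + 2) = y^2 - y - 6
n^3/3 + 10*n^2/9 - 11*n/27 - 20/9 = (n/3 + 1)*(n - 4/3)*(n + 5/3)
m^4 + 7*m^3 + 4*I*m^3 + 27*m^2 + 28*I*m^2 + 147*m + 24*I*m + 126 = (m + 1)*(m + 6)*(m - 3*I)*(m + 7*I)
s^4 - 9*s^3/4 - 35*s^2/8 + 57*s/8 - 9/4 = (s - 3)*(s - 3/4)*(s - 1/2)*(s + 2)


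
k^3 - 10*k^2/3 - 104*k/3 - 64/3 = (k - 8)*(k + 2/3)*(k + 4)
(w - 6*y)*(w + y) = w^2 - 5*w*y - 6*y^2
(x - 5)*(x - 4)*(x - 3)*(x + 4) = x^4 - 8*x^3 - x^2 + 128*x - 240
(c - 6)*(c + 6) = c^2 - 36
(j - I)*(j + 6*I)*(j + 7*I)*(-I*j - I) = -I*j^4 + 12*j^3 - I*j^3 + 12*j^2 + 29*I*j^2 + 42*j + 29*I*j + 42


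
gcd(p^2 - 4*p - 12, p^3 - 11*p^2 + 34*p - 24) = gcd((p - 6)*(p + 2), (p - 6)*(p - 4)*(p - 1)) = p - 6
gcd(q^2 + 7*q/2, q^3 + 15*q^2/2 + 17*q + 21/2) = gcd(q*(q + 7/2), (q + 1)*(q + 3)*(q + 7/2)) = q + 7/2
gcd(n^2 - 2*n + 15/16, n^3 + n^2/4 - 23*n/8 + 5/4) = n - 5/4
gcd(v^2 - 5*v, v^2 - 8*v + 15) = v - 5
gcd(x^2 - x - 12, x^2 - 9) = x + 3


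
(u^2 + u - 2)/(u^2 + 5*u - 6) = (u + 2)/(u + 6)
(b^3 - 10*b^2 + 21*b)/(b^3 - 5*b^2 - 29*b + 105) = b/(b + 5)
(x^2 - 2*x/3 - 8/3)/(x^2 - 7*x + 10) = (x + 4/3)/(x - 5)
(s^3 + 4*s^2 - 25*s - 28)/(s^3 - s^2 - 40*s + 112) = (s + 1)/(s - 4)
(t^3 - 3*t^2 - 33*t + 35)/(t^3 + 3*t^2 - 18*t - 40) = (t^2 - 8*t + 7)/(t^2 - 2*t - 8)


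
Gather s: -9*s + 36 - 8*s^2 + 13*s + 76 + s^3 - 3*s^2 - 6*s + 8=s^3 - 11*s^2 - 2*s + 120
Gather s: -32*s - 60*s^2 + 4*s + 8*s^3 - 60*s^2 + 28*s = 8*s^3 - 120*s^2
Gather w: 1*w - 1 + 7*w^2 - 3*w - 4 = 7*w^2 - 2*w - 5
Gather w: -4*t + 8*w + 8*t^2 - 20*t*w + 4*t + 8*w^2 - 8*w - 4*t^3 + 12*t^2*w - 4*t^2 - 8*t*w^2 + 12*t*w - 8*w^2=-4*t^3 + 4*t^2 - 8*t*w^2 + w*(12*t^2 - 8*t)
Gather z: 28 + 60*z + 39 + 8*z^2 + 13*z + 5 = 8*z^2 + 73*z + 72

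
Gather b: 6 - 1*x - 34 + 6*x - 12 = 5*x - 40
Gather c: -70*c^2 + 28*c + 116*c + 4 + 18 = -70*c^2 + 144*c + 22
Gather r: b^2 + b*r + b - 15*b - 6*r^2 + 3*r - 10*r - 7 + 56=b^2 - 14*b - 6*r^2 + r*(b - 7) + 49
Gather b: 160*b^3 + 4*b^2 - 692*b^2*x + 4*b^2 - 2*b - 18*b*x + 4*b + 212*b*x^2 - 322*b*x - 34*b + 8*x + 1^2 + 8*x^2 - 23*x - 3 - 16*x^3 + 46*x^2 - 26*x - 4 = 160*b^3 + b^2*(8 - 692*x) + b*(212*x^2 - 340*x - 32) - 16*x^3 + 54*x^2 - 41*x - 6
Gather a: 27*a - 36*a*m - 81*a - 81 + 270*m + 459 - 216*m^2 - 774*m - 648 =a*(-36*m - 54) - 216*m^2 - 504*m - 270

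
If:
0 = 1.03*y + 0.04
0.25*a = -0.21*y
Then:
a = 0.03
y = -0.04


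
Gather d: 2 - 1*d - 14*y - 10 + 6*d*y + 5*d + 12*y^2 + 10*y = d*(6*y + 4) + 12*y^2 - 4*y - 8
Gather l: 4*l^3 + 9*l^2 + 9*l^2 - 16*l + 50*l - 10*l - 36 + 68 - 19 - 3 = 4*l^3 + 18*l^2 + 24*l + 10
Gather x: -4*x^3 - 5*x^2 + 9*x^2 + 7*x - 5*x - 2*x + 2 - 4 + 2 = -4*x^3 + 4*x^2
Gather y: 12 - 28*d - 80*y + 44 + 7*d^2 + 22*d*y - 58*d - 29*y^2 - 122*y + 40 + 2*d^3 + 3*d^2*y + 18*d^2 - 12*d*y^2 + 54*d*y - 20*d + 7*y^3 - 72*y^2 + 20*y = 2*d^3 + 25*d^2 - 106*d + 7*y^3 + y^2*(-12*d - 101) + y*(3*d^2 + 76*d - 182) + 96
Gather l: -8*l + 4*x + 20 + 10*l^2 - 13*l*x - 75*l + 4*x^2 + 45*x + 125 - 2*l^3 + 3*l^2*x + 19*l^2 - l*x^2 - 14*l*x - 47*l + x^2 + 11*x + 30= -2*l^3 + l^2*(3*x + 29) + l*(-x^2 - 27*x - 130) + 5*x^2 + 60*x + 175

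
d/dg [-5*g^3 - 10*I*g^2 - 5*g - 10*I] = -15*g^2 - 20*I*g - 5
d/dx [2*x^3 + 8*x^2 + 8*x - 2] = 6*x^2 + 16*x + 8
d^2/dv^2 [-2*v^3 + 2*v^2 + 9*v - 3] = 4 - 12*v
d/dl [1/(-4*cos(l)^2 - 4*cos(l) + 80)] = -(2*cos(l) + 1)*sin(l)/(4*(cos(l)^2 + cos(l) - 20)^2)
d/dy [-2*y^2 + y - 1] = 1 - 4*y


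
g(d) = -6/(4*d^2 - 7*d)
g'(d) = -6*(7 - 8*d)/(4*d^2 - 7*d)^2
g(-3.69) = -0.07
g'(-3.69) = -0.03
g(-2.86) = -0.11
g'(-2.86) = -0.06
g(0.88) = 1.96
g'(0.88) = 0.03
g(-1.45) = -0.32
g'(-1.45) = -0.32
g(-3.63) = -0.08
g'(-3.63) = -0.04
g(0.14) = 6.65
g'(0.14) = -43.40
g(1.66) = 10.04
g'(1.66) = 105.51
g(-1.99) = -0.20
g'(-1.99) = -0.16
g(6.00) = -0.06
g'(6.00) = 0.02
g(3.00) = -0.40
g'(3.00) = 0.45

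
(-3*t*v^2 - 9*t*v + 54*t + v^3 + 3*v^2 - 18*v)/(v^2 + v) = (-3*t*v^2 - 9*t*v + 54*t + v^3 + 3*v^2 - 18*v)/(v*(v + 1))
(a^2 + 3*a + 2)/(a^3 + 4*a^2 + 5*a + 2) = 1/(a + 1)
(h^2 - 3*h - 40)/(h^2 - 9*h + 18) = (h^2 - 3*h - 40)/(h^2 - 9*h + 18)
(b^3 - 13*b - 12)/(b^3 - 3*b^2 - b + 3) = (b^2 - b - 12)/(b^2 - 4*b + 3)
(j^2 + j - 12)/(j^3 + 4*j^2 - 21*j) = (j + 4)/(j*(j + 7))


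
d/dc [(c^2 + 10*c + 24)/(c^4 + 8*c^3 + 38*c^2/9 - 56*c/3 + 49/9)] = 18*(-9*c^5 - 171*c^4 - 1152*c^3 - 2866*c^2 - 863*c + 2261)/(81*c^8 + 1296*c^7 + 5868*c^6 + 2448*c^5 - 21866*c^4 - 5712*c^3 + 31948*c^2 - 16464*c + 2401)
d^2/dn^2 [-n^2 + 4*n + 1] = -2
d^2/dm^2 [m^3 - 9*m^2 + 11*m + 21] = 6*m - 18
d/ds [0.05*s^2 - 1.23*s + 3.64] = 0.1*s - 1.23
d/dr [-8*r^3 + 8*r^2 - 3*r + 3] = -24*r^2 + 16*r - 3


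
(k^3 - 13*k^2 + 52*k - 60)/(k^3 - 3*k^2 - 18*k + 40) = (k - 6)/(k + 4)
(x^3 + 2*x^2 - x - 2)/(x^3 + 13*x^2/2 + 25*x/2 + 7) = 2*(x - 1)/(2*x + 7)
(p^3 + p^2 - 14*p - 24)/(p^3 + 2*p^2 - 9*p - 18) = (p - 4)/(p - 3)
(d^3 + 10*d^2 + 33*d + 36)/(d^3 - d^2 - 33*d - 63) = (d + 4)/(d - 7)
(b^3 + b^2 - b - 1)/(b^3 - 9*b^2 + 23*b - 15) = (b^2 + 2*b + 1)/(b^2 - 8*b + 15)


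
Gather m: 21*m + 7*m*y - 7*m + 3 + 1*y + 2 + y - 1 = m*(7*y + 14) + 2*y + 4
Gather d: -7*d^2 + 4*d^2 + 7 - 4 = 3 - 3*d^2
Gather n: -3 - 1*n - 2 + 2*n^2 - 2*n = 2*n^2 - 3*n - 5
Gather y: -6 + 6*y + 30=6*y + 24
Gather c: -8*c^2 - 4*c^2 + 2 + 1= 3 - 12*c^2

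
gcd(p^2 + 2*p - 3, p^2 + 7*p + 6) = 1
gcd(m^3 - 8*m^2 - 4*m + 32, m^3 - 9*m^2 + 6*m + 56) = m + 2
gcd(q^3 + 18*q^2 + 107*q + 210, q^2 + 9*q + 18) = q + 6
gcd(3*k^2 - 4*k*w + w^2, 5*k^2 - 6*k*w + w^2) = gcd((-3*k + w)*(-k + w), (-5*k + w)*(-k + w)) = -k + w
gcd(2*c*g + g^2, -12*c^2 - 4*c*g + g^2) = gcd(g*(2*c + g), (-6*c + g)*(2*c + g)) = 2*c + g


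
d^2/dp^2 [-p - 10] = 0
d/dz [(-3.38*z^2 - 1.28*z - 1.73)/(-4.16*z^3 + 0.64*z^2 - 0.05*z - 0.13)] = (-14.0608*z^4 - 10.6496*z^3 - 20.6022*z^2 + 3.0932*z + 0.0799)/(17.3056*z^6 - 5.3248*z^5 + 0.8256*z^4 + 1.0176*z^3 - 0.1639*z^2 + 0.013*z + 0.0169)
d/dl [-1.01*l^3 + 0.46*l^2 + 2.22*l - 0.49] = -3.03*l^2 + 0.92*l + 2.22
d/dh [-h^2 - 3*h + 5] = -2*h - 3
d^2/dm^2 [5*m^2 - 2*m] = 10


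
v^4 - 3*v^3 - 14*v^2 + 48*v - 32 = (v - 4)*(v - 2)*(v - 1)*(v + 4)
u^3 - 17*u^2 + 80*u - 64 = (u - 8)^2*(u - 1)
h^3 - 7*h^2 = h^2*(h - 7)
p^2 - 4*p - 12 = (p - 6)*(p + 2)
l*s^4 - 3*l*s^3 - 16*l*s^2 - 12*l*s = s*(s - 6)*(s + 2)*(l*s + l)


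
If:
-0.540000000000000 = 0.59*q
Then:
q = -0.92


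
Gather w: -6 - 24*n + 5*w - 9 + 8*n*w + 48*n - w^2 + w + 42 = 24*n - w^2 + w*(8*n + 6) + 27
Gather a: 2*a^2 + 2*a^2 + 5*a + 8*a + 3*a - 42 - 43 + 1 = 4*a^2 + 16*a - 84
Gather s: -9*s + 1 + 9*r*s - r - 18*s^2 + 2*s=-r - 18*s^2 + s*(9*r - 7) + 1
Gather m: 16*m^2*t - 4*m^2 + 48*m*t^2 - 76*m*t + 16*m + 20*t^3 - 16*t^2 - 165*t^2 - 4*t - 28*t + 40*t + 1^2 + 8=m^2*(16*t - 4) + m*(48*t^2 - 76*t + 16) + 20*t^3 - 181*t^2 + 8*t + 9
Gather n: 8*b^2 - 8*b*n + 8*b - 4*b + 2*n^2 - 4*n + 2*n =8*b^2 + 4*b + 2*n^2 + n*(-8*b - 2)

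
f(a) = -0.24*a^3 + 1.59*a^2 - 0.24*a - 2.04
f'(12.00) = -65.76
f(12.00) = -190.68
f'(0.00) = -0.24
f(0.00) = -2.04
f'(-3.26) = -18.26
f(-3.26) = 23.96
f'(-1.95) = -9.18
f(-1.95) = 6.25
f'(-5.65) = -41.19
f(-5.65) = 93.36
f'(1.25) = 2.61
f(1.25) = -0.32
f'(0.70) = 1.63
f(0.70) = -1.51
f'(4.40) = -0.19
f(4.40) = 7.24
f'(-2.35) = -11.69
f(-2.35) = 10.42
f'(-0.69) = -2.78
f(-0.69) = -1.04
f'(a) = -0.72*a^2 + 3.18*a - 0.24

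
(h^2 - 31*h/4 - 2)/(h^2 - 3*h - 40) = (h + 1/4)/(h + 5)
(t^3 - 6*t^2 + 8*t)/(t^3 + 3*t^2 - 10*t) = (t - 4)/(t + 5)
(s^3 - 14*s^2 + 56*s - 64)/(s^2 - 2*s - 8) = (s^2 - 10*s + 16)/(s + 2)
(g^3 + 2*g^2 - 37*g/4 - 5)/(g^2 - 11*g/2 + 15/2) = (g^2 + 9*g/2 + 2)/(g - 3)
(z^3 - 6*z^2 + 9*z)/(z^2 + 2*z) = (z^2 - 6*z + 9)/(z + 2)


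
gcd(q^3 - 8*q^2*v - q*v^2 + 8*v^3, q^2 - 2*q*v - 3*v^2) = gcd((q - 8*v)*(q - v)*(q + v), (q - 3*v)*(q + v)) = q + v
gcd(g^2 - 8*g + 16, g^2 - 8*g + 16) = g^2 - 8*g + 16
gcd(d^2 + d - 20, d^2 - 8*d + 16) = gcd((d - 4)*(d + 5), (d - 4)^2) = d - 4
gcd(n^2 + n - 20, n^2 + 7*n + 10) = n + 5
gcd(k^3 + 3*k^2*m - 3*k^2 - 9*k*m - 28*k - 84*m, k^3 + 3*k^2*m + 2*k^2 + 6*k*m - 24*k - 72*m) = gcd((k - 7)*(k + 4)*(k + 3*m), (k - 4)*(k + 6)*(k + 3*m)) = k + 3*m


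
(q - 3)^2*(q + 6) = q^3 - 27*q + 54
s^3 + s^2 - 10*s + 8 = (s - 2)*(s - 1)*(s + 4)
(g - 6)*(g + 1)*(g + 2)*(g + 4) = g^4 + g^3 - 28*g^2 - 76*g - 48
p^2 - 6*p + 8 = (p - 4)*(p - 2)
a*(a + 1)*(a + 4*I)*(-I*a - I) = -I*a^4 + 4*a^3 - 2*I*a^3 + 8*a^2 - I*a^2 + 4*a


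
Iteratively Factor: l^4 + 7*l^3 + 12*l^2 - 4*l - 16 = (l + 2)*(l^3 + 5*l^2 + 2*l - 8) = (l + 2)^2*(l^2 + 3*l - 4) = (l - 1)*(l + 2)^2*(l + 4)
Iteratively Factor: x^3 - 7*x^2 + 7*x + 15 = (x - 3)*(x^2 - 4*x - 5) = (x - 5)*(x - 3)*(x + 1)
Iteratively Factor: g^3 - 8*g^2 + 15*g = (g - 3)*(g^2 - 5*g) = (g - 5)*(g - 3)*(g)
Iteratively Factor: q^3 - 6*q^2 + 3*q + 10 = (q + 1)*(q^2 - 7*q + 10) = (q - 5)*(q + 1)*(q - 2)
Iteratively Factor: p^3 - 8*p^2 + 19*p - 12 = (p - 3)*(p^2 - 5*p + 4) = (p - 3)*(p - 1)*(p - 4)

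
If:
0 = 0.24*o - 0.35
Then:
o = 1.46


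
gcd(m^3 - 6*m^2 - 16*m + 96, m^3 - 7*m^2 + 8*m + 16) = m - 4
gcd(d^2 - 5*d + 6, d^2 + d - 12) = d - 3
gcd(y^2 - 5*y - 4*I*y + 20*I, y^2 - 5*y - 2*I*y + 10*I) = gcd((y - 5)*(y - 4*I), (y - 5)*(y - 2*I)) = y - 5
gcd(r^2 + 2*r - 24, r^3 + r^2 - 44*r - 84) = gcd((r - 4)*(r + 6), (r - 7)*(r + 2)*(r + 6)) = r + 6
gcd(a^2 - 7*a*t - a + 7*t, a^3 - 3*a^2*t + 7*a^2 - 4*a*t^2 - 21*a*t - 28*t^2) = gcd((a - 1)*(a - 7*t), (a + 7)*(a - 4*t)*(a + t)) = 1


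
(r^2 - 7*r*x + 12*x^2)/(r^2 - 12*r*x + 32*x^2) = (-r + 3*x)/(-r + 8*x)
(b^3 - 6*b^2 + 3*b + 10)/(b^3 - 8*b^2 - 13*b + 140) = (b^2 - b - 2)/(b^2 - 3*b - 28)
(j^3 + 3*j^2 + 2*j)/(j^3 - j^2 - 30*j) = (j^2 + 3*j + 2)/(j^2 - j - 30)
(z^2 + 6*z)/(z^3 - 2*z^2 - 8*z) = (z + 6)/(z^2 - 2*z - 8)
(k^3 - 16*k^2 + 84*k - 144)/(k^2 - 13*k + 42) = (k^2 - 10*k + 24)/(k - 7)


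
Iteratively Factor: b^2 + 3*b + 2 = (b + 1)*(b + 2)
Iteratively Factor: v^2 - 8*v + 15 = (v - 5)*(v - 3)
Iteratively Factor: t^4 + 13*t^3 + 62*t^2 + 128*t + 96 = (t + 2)*(t^3 + 11*t^2 + 40*t + 48) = (t + 2)*(t + 3)*(t^2 + 8*t + 16) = (t + 2)*(t + 3)*(t + 4)*(t + 4)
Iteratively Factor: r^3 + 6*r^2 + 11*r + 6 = (r + 2)*(r^2 + 4*r + 3) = (r + 2)*(r + 3)*(r + 1)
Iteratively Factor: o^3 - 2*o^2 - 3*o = (o)*(o^2 - 2*o - 3) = o*(o + 1)*(o - 3)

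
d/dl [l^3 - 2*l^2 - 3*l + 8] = 3*l^2 - 4*l - 3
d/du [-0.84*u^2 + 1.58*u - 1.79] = 1.58 - 1.68*u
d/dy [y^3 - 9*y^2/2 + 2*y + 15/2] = 3*y^2 - 9*y + 2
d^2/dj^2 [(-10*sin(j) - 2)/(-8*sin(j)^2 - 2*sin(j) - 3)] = 2*(-320*sin(j)^5 - 176*sin(j)^4 + 1312*sin(j)^3 + 506*sin(j)^2 - 663*sin(j) - 100)/(8*sin(j)^2 + 2*sin(j) + 3)^3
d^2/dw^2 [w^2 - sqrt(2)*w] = 2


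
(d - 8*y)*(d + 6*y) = d^2 - 2*d*y - 48*y^2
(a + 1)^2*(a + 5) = a^3 + 7*a^2 + 11*a + 5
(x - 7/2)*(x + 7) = x^2 + 7*x/2 - 49/2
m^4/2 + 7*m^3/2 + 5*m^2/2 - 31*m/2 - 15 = (m/2 + 1/2)*(m - 2)*(m + 3)*(m + 5)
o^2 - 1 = (o - 1)*(o + 1)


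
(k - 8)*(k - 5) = k^2 - 13*k + 40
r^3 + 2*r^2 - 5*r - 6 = (r - 2)*(r + 1)*(r + 3)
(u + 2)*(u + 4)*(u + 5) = u^3 + 11*u^2 + 38*u + 40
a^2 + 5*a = a*(a + 5)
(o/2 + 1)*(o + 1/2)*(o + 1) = o^3/2 + 7*o^2/4 + 7*o/4 + 1/2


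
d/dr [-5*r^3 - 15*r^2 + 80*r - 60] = -15*r^2 - 30*r + 80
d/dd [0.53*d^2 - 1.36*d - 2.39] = 1.06*d - 1.36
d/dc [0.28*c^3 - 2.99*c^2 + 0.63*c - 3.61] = 0.84*c^2 - 5.98*c + 0.63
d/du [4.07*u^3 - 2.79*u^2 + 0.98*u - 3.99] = 12.21*u^2 - 5.58*u + 0.98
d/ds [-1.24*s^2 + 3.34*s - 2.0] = 3.34 - 2.48*s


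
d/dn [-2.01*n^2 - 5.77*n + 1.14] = -4.02*n - 5.77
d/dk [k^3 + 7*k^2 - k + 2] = 3*k^2 + 14*k - 1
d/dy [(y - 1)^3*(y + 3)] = 4*(y - 1)^2*(y + 2)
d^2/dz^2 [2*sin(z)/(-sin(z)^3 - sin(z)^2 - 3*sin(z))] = 2*(4*sin(z)^4 + 3*sin(z)^3 - 17*sin(z)^2 - 9*sin(z) + 4)/(sin(z)^2 + sin(z) + 3)^3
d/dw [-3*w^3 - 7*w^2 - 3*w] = -9*w^2 - 14*w - 3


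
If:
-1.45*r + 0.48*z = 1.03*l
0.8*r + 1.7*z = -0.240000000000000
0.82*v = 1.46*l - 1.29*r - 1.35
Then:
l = 3.45752427184466*z + 0.422330097087379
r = -2.125*z - 0.3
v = 9.49906760596732*z - 0.422436656405399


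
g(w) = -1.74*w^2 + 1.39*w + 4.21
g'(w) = 1.39 - 3.48*w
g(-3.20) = -18.06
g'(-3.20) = 12.53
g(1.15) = 3.51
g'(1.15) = -2.61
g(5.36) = -38.33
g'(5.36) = -17.26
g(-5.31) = -52.23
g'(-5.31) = 19.87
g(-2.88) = -14.23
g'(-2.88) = 11.41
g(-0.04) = 4.15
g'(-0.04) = 1.53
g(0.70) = 4.33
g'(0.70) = -1.05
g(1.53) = 2.26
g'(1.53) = -3.93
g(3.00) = -7.28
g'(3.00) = -9.05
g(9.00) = -124.22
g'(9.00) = -29.93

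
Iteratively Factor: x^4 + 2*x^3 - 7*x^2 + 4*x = (x + 4)*(x^3 - 2*x^2 + x) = (x - 1)*(x + 4)*(x^2 - x) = x*(x - 1)*(x + 4)*(x - 1)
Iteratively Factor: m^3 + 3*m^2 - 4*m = (m - 1)*(m^2 + 4*m) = m*(m - 1)*(m + 4)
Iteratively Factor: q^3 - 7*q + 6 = (q - 2)*(q^2 + 2*q - 3) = (q - 2)*(q - 1)*(q + 3)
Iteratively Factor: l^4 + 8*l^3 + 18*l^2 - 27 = (l - 1)*(l^3 + 9*l^2 + 27*l + 27) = (l - 1)*(l + 3)*(l^2 + 6*l + 9) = (l - 1)*(l + 3)^2*(l + 3)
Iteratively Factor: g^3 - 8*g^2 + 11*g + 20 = (g - 4)*(g^2 - 4*g - 5) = (g - 5)*(g - 4)*(g + 1)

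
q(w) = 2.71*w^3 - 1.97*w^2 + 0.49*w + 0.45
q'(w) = 8.13*w^2 - 3.94*w + 0.49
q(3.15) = 67.15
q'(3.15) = 68.75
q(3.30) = 78.00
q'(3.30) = 76.02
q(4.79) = 255.43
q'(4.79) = 168.15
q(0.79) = 0.94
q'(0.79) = 2.45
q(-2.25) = -41.49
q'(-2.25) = 50.51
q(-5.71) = -571.10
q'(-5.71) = 288.06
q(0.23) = 0.49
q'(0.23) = 0.01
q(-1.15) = -6.84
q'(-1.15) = 15.77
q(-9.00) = -2139.12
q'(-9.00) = 694.48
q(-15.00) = -9596.40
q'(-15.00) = 1888.84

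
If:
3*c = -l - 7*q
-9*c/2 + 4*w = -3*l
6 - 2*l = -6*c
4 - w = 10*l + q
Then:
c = -1306/1569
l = 263/523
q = 149/523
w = -687/523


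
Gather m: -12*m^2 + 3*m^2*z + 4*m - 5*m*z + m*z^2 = m^2*(3*z - 12) + m*(z^2 - 5*z + 4)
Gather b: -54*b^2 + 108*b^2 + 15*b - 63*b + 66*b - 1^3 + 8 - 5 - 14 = 54*b^2 + 18*b - 12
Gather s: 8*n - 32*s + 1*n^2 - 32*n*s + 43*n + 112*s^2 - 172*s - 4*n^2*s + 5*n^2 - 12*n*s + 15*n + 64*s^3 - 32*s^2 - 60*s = 6*n^2 + 66*n + 64*s^3 + 80*s^2 + s*(-4*n^2 - 44*n - 264)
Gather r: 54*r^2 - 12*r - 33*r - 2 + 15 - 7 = 54*r^2 - 45*r + 6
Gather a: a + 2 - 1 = a + 1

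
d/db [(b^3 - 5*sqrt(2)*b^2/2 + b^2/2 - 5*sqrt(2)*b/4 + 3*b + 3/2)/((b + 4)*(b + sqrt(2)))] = (4*b^4 + 8*sqrt(2)*b^3 + 32*b^3 - 24*b^2 + 15*sqrt(2)*b^2 - 172*b + 16*sqrt(2)*b - 64 + 42*sqrt(2))/(4*(b^4 + 2*sqrt(2)*b^3 + 8*b^3 + 18*b^2 + 16*sqrt(2)*b^2 + 16*b + 32*sqrt(2)*b + 32))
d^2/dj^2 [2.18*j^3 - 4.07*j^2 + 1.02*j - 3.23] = 13.08*j - 8.14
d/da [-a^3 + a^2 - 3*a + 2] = -3*a^2 + 2*a - 3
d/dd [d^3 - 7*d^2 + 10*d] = 3*d^2 - 14*d + 10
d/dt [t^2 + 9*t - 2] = 2*t + 9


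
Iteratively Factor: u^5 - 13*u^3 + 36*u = (u - 3)*(u^4 + 3*u^3 - 4*u^2 - 12*u) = (u - 3)*(u + 2)*(u^3 + u^2 - 6*u) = u*(u - 3)*(u + 2)*(u^2 + u - 6) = u*(u - 3)*(u - 2)*(u + 2)*(u + 3)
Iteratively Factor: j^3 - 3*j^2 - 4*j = (j)*(j^2 - 3*j - 4) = j*(j - 4)*(j + 1)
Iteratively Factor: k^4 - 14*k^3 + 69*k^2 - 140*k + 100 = (k - 5)*(k^3 - 9*k^2 + 24*k - 20) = (k - 5)*(k - 2)*(k^2 - 7*k + 10) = (k - 5)^2*(k - 2)*(k - 2)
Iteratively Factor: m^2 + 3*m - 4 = (m - 1)*(m + 4)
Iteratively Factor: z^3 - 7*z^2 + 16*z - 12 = (z - 3)*(z^2 - 4*z + 4) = (z - 3)*(z - 2)*(z - 2)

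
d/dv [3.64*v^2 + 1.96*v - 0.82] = 7.28*v + 1.96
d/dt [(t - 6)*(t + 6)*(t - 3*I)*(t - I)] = 4*t^3 - 12*I*t^2 - 78*t + 144*I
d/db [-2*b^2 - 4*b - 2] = -4*b - 4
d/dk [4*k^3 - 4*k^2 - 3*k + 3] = 12*k^2 - 8*k - 3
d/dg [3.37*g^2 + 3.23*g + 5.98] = 6.74*g + 3.23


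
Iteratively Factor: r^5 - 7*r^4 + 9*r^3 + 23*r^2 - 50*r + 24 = (r - 3)*(r^4 - 4*r^3 - 3*r^2 + 14*r - 8) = (r - 3)*(r - 1)*(r^3 - 3*r^2 - 6*r + 8) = (r - 3)*(r - 1)^2*(r^2 - 2*r - 8) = (r - 4)*(r - 3)*(r - 1)^2*(r + 2)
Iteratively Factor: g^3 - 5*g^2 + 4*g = (g - 4)*(g^2 - g) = g*(g - 4)*(g - 1)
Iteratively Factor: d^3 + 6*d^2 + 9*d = (d + 3)*(d^2 + 3*d) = (d + 3)^2*(d)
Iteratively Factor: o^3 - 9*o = (o)*(o^2 - 9) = o*(o + 3)*(o - 3)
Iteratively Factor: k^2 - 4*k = (k - 4)*(k)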